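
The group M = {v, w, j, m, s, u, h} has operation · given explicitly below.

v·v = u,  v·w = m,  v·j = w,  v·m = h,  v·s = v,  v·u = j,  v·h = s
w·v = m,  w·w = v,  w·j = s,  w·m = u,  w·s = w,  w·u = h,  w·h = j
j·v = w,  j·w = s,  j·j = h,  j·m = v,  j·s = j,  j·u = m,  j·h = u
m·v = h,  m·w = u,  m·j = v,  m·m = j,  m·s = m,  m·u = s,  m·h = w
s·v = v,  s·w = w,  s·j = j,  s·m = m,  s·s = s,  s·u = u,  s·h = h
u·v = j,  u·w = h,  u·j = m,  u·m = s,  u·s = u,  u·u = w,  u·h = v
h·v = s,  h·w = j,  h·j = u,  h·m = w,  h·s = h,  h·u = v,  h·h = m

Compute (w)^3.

w^1 = w
w^2 = w·w = v
w^3 = v·w = m
(Structurally, M here is isomorphic to the cyclic group Z_7.)

m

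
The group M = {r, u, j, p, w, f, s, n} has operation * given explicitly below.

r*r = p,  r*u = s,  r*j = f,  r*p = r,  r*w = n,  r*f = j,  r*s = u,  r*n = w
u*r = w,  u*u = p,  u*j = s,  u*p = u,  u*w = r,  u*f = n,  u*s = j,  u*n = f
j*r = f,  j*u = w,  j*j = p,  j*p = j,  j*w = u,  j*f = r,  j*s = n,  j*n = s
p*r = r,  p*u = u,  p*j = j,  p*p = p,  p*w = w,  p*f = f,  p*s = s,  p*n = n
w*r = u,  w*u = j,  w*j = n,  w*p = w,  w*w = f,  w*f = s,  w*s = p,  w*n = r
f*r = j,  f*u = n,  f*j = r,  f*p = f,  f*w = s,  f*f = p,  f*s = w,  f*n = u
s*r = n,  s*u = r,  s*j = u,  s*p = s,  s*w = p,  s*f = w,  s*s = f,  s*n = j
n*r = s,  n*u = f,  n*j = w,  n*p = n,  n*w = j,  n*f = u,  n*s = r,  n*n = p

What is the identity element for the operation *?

p

The identity e satisfies e*x = x for all x, so its row in the table reproduces the column headers.
Row p reads: r, u, j, p, w, f, s, n — exactly the header order. So p is the identity.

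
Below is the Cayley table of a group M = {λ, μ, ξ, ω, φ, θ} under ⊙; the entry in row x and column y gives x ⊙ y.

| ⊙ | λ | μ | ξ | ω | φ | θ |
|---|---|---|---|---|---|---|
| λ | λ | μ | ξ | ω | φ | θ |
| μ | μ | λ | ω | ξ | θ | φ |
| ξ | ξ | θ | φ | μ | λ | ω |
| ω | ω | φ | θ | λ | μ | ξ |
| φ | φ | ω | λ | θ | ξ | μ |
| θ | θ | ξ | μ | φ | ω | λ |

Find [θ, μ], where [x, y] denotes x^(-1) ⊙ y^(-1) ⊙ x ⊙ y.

φ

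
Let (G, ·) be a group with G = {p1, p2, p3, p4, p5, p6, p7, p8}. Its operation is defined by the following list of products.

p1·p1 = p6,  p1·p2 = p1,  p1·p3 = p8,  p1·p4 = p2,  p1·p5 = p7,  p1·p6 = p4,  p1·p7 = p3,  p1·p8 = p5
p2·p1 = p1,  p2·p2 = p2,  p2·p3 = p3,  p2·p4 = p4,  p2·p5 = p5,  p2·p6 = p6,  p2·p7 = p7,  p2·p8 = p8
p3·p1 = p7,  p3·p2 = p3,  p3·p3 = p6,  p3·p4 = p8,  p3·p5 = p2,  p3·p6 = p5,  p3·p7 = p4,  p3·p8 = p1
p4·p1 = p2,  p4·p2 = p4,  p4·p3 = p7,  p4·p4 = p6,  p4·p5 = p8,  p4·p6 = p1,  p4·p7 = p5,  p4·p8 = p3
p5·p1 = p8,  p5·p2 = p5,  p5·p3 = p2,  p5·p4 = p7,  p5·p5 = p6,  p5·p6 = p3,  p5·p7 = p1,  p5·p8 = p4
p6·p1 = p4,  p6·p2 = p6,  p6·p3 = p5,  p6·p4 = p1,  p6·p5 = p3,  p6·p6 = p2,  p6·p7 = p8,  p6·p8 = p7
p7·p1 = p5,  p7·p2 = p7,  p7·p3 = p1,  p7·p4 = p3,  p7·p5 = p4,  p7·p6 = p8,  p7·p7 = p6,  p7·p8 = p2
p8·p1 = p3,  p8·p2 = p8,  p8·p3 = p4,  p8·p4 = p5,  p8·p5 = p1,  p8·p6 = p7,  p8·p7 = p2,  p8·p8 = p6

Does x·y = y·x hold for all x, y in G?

p1·p7 = p3 but p7·p1 = p5.
Since p1 and p7 do not commute, G is not abelian.

No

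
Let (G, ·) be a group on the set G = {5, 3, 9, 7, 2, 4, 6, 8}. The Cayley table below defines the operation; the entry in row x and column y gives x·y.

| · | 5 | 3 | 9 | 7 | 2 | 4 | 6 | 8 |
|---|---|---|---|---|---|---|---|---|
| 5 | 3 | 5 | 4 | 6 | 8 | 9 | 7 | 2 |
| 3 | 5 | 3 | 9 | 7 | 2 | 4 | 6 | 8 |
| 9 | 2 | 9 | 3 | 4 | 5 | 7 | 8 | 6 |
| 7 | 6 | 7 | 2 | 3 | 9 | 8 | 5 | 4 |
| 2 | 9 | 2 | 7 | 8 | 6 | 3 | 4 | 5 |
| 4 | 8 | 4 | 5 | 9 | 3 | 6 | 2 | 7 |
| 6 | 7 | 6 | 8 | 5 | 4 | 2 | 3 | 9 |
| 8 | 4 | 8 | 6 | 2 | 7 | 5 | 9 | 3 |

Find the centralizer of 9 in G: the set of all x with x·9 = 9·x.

Compare row 9 with column 9 entry by entry.
6·9 = 8 = 9·6, so 6 commutes with 9.
4·9 = 5 but 9·4 = 7, so 4 does not.
Collecting the elements that commute with 9: C(9) = {3, 6, 8, 9}.

{3, 6, 8, 9}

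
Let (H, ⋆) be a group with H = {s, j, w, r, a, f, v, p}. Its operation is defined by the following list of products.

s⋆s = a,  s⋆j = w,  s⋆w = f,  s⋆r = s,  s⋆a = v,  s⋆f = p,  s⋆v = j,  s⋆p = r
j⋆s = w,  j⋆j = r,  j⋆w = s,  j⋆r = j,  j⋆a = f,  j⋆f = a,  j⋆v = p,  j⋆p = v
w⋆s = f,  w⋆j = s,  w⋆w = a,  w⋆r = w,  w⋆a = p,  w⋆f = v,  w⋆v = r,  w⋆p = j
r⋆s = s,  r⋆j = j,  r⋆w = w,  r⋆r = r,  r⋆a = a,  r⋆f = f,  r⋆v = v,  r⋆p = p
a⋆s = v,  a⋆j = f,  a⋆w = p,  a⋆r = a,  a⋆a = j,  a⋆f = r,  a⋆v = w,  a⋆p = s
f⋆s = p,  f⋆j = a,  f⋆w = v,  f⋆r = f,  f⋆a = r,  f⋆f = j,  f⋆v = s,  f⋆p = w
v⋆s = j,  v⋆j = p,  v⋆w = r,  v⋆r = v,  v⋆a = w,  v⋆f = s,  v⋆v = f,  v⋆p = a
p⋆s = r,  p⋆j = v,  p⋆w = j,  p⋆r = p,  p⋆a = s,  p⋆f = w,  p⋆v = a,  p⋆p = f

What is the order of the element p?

8

The identity element is r (its row matches the header).
p^1 = p
p^2 = p ⋆ p = f
p^3 = f ⋆ p = w
p^4 = w ⋆ p = j
p^5 = j ⋆ p = v
p^6 = v ⋆ p = a
p^7 = a ⋆ p = s
p^8 = s ⋆ p = r
The first power of p equal to the identity is p^8, so ord(p) = 8.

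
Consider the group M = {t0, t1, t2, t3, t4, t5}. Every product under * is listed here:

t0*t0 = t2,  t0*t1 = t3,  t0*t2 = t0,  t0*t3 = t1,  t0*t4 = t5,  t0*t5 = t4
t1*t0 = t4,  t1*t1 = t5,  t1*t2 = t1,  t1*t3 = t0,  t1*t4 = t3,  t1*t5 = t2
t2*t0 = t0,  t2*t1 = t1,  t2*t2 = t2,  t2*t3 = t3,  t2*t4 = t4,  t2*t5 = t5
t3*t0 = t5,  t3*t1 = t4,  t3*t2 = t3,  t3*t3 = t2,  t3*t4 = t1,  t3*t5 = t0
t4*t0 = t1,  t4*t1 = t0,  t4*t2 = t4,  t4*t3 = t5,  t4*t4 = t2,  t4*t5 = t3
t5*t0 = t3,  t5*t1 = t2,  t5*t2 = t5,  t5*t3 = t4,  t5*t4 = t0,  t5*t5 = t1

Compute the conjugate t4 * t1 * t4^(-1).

t5

The identity is t2. In row t4, the entry t2 sits in column t4, so t4^(-1) = t4.
t4 * t1 = t0
t0 * t4 = t5
(Structurally, M here is isomorphic to the symmetric group S_3.)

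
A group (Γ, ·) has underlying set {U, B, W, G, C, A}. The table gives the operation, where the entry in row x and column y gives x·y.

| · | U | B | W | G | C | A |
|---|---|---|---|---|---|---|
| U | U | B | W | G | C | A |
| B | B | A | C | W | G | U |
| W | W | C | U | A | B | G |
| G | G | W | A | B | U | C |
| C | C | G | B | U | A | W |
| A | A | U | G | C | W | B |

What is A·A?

Read row A, column A: A·A = B.

B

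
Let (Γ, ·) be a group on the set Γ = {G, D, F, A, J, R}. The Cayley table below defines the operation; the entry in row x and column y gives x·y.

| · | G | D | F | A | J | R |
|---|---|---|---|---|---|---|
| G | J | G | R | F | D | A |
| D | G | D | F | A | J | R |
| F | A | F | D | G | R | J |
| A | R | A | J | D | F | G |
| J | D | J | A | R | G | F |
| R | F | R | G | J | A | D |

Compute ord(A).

The identity element is D (its row matches the header).
A^1 = A
A^2 = A·A = D
The first power of A equal to the identity is A^2, so ord(A) = 2.

2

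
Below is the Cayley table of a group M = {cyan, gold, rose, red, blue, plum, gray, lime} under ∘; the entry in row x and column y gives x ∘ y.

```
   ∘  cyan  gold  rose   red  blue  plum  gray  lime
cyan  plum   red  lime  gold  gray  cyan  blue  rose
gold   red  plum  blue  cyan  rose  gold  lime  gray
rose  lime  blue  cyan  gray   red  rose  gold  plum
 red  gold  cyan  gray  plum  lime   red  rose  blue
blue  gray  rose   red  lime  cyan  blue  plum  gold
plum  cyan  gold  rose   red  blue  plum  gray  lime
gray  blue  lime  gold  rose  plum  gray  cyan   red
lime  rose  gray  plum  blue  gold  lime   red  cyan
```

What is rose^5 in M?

rose

rose^1 = rose
rose^2 = rose ∘ rose = cyan
rose^3 = cyan ∘ rose = lime
rose^4 = lime ∘ rose = plum
rose^5 = plum ∘ rose = rose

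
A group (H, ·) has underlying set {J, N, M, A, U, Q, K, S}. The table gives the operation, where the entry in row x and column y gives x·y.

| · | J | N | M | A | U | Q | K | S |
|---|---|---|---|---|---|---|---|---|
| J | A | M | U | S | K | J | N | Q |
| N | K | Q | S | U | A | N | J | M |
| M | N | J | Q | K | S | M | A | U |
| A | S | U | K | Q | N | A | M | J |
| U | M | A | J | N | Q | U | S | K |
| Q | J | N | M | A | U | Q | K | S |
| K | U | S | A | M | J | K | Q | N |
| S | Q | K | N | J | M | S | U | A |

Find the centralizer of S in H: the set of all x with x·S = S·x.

{A, J, Q, S}

Compare row S with column S entry by entry.
J·S = Q = S·J, so J commutes with S.
U·S = K but S·U = M, so U does not.
Collecting the elements that commute with S: C(S) = {A, J, Q, S}.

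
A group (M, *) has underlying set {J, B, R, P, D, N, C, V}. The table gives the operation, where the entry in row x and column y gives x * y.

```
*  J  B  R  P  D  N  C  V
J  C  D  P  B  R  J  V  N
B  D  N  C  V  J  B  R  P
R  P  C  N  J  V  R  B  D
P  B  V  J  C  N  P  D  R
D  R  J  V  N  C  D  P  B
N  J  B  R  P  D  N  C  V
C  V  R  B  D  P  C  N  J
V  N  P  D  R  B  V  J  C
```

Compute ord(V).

4

The identity element is N (its row matches the header).
V^1 = V
V^2 = V * V = C
V^3 = C * V = J
V^4 = J * V = N
The first power of V equal to the identity is V^4, so ord(V) = 4.
(Structurally, M here is isomorphic to Z_2 x Z_4.)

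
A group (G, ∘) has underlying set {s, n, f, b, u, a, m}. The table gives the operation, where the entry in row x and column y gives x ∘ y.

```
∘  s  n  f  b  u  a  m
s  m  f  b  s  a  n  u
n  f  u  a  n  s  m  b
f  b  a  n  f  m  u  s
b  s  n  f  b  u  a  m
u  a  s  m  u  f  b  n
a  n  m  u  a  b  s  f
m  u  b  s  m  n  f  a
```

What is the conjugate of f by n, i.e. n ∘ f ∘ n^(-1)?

The identity is b. In row n, the entry b sits in column m, so n^(-1) = m.
n ∘ f = a
a ∘ m = f

f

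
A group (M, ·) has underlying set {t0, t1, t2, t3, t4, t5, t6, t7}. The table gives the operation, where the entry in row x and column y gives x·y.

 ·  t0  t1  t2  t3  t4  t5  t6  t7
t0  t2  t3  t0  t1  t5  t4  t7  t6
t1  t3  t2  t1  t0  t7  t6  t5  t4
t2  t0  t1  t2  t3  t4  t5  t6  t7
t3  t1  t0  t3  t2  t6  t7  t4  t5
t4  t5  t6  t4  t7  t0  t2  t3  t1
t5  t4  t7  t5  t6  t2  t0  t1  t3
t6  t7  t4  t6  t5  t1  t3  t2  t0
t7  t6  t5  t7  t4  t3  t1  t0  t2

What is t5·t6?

Read row t5, column t6: t5·t6 = t1.
(Structurally, M here is isomorphic to the dihedral group D_4.)

t1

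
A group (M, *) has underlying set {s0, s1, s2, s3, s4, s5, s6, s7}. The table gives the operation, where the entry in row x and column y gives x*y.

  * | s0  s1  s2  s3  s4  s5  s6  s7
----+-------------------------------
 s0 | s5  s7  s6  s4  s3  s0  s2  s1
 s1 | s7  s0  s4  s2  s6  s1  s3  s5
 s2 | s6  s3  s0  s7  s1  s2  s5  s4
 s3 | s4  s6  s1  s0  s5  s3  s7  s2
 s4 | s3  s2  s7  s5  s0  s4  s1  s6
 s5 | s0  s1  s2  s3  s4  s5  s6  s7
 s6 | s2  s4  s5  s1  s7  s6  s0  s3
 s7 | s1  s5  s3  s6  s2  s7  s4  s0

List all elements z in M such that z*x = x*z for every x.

An element z is central iff its row equals its column in the table.
For s1: s1*s6 = s3 ≠ s4 = s6*s1, so s1 ∉ Z.
Checking each element this way leaves Z(M) = {s0, s5}.

{s0, s5}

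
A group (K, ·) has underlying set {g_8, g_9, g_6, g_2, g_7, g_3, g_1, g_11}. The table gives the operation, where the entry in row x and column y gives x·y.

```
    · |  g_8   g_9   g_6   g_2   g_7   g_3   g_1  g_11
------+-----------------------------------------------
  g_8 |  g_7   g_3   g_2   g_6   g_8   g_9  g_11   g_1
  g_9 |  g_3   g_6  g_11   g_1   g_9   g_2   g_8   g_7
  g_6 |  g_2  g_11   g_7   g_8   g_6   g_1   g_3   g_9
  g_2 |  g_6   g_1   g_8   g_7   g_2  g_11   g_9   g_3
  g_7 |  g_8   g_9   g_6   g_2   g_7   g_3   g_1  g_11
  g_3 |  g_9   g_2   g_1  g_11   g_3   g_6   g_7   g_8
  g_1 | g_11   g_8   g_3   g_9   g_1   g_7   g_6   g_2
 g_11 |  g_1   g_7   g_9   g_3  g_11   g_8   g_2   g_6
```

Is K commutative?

Yes

Check whether the table is symmetric across its main diagonal.
Every entry (row x, col y) equals the entry (row y, col x), so K is abelian.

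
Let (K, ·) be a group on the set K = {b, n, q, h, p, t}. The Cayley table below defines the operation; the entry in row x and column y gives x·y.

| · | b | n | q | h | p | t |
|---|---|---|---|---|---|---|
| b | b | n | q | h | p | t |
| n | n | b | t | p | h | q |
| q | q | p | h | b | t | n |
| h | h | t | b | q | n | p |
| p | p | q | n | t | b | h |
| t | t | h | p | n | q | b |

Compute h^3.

b

h^1 = h
h^2 = h·h = q
h^3 = q·h = b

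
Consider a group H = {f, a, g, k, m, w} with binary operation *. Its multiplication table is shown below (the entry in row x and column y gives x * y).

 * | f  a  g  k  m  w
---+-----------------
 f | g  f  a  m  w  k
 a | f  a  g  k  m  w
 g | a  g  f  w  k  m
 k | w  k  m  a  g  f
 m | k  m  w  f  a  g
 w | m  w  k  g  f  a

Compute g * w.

m

Read row g, column w: g * w = m.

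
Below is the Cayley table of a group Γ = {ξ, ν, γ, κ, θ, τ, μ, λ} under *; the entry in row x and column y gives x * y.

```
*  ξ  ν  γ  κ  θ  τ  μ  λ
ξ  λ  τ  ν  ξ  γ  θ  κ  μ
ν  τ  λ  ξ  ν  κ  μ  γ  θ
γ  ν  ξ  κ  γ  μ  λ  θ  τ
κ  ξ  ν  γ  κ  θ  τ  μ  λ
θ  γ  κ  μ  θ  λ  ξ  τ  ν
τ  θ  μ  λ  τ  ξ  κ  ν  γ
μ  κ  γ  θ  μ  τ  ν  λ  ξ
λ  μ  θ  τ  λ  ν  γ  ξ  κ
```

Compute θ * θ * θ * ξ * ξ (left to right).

θ * θ = λ
λ * θ = ν
ν * ξ = τ
τ * ξ = θ

θ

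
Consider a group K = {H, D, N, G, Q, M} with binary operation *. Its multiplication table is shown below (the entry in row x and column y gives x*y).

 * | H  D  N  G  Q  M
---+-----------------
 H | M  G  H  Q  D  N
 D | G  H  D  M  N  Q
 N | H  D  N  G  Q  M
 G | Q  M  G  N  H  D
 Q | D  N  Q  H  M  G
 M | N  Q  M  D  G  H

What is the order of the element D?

The identity element is N (its row matches the header).
D^1 = D
D^2 = D*D = H
D^3 = H*D = G
D^4 = G*D = M
D^5 = M*D = Q
D^6 = Q*D = N
The first power of D equal to the identity is D^6, so ord(D) = 6.

6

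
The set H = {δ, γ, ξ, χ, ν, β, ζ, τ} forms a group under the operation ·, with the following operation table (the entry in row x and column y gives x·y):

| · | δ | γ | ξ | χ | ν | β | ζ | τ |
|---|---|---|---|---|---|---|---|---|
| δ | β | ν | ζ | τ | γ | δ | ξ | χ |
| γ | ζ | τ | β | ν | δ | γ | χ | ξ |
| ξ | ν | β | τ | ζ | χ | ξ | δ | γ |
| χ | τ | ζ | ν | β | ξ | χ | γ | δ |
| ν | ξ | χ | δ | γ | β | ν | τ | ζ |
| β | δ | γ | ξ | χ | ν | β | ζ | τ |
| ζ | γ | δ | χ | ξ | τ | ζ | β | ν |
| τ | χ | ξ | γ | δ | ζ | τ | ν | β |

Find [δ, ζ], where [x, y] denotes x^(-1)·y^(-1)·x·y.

Identity is β; from the table δ^(-1) = δ and ζ^(-1) = ζ.
δ·ζ = ξ
ξ·δ = ν
ν·ζ = τ

τ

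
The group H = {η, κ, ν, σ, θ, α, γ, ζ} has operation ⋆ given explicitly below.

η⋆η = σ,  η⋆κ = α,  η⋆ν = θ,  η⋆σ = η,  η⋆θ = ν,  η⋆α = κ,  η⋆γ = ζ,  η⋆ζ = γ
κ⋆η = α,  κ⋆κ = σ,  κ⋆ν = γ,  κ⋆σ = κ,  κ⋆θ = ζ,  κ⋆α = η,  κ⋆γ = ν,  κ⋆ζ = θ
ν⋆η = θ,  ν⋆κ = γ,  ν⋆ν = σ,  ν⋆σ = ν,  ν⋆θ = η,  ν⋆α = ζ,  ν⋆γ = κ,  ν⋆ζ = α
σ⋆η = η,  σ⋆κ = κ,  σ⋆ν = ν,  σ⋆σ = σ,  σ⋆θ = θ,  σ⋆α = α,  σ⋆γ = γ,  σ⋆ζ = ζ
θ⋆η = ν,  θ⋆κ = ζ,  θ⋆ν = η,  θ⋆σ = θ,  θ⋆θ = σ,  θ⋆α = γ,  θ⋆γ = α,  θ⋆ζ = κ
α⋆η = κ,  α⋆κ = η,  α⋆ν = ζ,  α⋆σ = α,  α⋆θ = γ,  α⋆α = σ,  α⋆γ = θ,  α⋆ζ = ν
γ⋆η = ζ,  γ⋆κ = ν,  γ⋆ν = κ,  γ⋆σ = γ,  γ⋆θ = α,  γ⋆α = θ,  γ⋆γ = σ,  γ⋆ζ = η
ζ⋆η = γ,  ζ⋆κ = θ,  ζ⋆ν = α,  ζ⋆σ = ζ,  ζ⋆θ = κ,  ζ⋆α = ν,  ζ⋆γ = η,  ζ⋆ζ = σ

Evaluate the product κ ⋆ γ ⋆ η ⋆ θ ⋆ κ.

κ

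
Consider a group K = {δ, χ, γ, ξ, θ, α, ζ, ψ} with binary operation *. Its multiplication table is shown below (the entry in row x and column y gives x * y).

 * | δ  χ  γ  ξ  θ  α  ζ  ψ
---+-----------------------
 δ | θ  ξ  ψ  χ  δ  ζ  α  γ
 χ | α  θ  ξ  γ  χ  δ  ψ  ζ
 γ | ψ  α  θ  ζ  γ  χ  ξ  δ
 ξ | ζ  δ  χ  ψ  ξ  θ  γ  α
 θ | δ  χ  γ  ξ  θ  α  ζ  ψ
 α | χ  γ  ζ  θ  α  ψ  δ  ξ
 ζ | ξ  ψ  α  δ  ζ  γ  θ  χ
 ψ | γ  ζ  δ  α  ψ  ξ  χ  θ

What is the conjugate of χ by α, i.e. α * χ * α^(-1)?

The identity is θ. In row α, the entry θ sits in column ξ, so α^(-1) = ξ.
α * χ = γ
γ * ξ = ζ

ζ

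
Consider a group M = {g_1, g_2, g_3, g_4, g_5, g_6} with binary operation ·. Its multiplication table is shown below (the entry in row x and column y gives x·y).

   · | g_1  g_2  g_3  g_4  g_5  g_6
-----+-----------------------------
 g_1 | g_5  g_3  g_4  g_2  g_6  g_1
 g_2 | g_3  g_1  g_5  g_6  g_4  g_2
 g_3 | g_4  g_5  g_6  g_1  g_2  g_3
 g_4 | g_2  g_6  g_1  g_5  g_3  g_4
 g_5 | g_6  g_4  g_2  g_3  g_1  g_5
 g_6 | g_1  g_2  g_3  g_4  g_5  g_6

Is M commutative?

Yes

Check whether the table is symmetric across its main diagonal.
Every entry (row x, col y) equals the entry (row y, col x), so M is abelian.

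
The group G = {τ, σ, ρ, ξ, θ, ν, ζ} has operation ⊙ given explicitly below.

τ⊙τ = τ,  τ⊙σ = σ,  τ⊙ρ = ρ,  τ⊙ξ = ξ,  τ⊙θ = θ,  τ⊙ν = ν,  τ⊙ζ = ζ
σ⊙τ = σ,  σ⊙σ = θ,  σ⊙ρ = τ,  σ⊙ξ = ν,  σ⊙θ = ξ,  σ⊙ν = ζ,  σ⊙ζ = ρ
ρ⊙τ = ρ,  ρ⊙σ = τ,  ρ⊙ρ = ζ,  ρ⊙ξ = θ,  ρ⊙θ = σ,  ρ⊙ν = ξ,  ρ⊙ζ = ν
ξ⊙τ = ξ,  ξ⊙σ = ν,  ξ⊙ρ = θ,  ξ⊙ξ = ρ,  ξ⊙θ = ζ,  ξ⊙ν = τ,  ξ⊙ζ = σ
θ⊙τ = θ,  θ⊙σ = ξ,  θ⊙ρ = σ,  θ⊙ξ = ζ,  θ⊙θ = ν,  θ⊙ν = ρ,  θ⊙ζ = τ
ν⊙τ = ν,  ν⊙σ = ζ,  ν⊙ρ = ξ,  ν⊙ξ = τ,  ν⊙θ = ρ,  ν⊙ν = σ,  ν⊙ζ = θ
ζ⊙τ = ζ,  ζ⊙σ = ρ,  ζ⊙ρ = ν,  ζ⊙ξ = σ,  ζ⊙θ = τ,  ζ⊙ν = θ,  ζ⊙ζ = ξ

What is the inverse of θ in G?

ζ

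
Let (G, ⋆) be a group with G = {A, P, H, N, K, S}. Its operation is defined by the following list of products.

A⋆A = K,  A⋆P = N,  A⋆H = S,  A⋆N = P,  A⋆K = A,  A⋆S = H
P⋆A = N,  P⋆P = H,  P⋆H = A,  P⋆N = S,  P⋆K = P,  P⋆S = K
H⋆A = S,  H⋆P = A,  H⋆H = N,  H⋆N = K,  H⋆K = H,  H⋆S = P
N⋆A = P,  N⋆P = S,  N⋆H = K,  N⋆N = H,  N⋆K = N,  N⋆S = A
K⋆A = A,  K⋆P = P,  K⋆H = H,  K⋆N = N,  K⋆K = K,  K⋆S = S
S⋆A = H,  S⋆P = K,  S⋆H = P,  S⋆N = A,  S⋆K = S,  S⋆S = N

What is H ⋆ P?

A

Read row H, column P: H ⋆ P = A.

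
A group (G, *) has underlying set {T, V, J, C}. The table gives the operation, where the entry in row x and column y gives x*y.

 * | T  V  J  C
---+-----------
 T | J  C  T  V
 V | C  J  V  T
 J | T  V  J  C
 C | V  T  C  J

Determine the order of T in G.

2

The identity element is J (its row matches the header).
T^1 = T
T^2 = T*T = J
The first power of T equal to the identity is T^2, so ord(T) = 2.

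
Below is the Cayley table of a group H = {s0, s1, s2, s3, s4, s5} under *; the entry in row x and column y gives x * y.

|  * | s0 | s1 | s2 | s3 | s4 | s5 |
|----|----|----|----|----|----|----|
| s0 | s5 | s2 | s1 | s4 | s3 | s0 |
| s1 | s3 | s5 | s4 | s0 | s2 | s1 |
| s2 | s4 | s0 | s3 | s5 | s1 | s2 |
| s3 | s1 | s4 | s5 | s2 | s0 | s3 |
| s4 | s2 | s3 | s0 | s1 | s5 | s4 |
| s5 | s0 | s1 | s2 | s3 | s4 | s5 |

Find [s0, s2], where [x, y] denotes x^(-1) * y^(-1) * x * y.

Identity is s5; from the table s0^(-1) = s0 and s2^(-1) = s3.
s0 * s3 = s4
s4 * s0 = s2
s2 * s2 = s3

s3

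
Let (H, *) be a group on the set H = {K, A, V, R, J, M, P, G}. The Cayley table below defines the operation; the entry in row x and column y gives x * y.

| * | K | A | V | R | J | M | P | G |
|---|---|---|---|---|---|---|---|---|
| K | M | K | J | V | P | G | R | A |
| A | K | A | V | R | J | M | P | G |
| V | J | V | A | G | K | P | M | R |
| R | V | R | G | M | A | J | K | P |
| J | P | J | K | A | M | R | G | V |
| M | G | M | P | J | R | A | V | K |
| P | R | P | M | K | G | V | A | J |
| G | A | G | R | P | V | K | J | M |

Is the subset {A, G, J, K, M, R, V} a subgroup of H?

No

R * G = P, which is not in {A, G, J, K, M, R, V}.
The subset is not closed under *, so it is not a subgroup.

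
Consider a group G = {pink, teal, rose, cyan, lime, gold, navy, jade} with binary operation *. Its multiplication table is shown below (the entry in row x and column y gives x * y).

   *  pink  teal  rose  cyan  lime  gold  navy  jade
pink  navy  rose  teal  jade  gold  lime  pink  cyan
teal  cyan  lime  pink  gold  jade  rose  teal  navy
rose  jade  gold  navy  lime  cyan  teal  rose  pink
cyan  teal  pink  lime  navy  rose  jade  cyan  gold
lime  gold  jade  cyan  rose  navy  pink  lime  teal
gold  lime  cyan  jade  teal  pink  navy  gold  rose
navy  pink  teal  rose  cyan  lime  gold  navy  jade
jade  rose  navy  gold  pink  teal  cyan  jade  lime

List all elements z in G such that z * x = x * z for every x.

An element z is central iff its row equals its column in the table.
For jade: jade * rose = gold ≠ pink = rose * jade, so jade ∉ Z.
Checking each element this way leaves Z(G) = {lime, navy}.
(Structurally, G here is isomorphic to the dihedral group D_4.)

{lime, navy}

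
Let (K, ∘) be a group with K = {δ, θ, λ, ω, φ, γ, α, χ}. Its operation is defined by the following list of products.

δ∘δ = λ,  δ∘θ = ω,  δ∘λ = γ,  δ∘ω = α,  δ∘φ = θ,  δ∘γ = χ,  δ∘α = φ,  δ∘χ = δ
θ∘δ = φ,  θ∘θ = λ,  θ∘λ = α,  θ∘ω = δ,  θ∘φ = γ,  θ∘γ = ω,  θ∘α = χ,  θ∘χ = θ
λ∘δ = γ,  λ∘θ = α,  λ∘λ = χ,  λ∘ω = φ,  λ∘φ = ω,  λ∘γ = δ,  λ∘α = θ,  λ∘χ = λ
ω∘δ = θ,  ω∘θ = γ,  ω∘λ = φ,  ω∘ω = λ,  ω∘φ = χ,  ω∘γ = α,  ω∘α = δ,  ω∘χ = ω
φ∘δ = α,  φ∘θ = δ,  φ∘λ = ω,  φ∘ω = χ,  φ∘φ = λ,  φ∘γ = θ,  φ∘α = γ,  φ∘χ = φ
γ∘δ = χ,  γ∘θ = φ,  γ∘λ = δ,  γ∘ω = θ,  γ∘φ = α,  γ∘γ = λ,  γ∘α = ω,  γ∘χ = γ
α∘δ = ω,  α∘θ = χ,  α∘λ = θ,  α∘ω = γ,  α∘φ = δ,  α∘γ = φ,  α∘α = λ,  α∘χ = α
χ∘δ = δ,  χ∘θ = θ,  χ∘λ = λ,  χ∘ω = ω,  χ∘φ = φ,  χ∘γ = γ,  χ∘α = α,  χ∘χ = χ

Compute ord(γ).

The identity element is χ (its row matches the header).
γ^1 = γ
γ^2 = γ ∘ γ = λ
γ^3 = λ ∘ γ = δ
γ^4 = δ ∘ γ = χ
The first power of γ equal to the identity is γ^4, so ord(γ) = 4.

4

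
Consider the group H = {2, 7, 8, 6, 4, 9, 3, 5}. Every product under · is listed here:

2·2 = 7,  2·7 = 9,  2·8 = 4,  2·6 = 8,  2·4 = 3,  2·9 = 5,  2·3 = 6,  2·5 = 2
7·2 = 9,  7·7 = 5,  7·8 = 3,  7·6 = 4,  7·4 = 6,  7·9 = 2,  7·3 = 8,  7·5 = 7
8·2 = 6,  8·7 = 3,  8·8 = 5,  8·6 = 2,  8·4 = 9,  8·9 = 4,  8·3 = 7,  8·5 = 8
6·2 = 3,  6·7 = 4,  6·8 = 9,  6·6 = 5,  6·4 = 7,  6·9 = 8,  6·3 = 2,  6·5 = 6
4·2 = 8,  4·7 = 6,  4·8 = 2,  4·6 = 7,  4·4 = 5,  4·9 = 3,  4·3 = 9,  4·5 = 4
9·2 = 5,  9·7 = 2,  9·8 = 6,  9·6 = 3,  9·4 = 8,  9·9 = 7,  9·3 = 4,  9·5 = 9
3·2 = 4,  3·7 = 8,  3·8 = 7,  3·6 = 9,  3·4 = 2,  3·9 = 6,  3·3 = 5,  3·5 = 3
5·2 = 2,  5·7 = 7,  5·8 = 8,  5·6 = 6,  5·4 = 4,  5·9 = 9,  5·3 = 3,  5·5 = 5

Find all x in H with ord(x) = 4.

Identity is 5. Compute the order of each non-identity element by repeated multiplication:
  2: 2 → 7 → 9 → 5  (order 4)
  7: 7 → 5  (order 2)
  8: 8 → 5  (order 2)
  6: 6 → 5  (order 2)
  4: 4 → 5  (order 2)
  9: 9 → 7 → 2 → 5  (order 4)
  3: 3 → 5  (order 2)
Elements of order 4: {2, 9}.

{2, 9}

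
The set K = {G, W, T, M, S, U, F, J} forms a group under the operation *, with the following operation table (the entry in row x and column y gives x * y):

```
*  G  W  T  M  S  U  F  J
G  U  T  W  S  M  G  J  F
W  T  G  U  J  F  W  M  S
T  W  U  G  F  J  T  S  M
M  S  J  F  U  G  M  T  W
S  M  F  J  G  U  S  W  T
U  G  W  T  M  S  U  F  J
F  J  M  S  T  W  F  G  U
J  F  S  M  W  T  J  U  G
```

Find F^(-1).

J

First locate the identity: row U matches the header, so U is the identity.
Scan row F for U: F * J = U. Hence F^(-1) = J.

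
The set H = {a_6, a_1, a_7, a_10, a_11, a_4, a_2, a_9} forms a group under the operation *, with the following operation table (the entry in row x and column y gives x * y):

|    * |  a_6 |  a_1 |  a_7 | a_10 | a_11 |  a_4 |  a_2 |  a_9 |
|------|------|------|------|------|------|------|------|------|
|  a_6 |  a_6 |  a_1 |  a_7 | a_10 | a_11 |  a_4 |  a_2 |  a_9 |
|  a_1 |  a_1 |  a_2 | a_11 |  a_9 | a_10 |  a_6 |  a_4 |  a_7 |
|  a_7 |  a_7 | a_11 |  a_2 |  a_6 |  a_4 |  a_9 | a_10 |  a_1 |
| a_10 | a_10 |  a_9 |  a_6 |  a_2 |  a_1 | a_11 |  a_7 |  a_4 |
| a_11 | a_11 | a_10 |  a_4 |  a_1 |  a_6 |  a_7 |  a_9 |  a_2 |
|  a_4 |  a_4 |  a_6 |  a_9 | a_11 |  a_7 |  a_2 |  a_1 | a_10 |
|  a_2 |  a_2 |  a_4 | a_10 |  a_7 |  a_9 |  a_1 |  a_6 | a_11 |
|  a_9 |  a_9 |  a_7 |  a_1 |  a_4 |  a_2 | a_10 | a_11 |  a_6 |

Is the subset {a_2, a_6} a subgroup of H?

Yes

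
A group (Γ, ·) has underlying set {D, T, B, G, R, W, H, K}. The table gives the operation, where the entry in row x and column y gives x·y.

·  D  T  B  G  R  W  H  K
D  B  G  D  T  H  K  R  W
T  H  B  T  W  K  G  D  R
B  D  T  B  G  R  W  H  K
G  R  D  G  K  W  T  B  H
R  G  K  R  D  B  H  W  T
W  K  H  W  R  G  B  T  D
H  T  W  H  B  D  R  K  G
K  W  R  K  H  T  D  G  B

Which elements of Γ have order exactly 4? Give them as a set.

{G, H}

Identity is B. Compute the order of each non-identity element by repeated multiplication:
  D: D → B  (order 2)
  T: T → B  (order 2)
  G: G → K → H → B  (order 4)
  R: R → B  (order 2)
  W: W → B  (order 2)
  H: H → K → G → B  (order 4)
  K: K → B  (order 2)
Elements of order 4: {G, H}.
(Structurally, Γ here is isomorphic to the dihedral group D_4.)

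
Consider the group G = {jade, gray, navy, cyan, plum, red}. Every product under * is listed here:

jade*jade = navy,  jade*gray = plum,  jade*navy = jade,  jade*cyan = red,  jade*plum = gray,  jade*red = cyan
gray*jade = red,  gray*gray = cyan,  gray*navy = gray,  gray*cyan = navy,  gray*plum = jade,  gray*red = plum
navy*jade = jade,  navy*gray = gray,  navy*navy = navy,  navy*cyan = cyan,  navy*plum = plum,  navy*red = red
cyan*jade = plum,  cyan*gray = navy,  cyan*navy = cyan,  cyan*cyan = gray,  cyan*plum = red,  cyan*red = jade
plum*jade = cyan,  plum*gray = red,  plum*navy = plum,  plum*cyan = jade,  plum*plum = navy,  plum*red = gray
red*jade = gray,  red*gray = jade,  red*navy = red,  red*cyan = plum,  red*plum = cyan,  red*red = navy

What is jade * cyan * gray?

jade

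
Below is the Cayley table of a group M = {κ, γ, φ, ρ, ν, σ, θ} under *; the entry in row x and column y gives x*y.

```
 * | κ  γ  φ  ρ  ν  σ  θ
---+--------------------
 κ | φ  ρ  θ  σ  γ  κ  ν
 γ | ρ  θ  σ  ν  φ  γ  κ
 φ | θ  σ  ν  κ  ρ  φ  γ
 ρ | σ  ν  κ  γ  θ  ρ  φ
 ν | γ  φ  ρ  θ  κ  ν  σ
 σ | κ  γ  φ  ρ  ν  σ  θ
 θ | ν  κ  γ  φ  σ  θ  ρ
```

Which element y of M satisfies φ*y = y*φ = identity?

γ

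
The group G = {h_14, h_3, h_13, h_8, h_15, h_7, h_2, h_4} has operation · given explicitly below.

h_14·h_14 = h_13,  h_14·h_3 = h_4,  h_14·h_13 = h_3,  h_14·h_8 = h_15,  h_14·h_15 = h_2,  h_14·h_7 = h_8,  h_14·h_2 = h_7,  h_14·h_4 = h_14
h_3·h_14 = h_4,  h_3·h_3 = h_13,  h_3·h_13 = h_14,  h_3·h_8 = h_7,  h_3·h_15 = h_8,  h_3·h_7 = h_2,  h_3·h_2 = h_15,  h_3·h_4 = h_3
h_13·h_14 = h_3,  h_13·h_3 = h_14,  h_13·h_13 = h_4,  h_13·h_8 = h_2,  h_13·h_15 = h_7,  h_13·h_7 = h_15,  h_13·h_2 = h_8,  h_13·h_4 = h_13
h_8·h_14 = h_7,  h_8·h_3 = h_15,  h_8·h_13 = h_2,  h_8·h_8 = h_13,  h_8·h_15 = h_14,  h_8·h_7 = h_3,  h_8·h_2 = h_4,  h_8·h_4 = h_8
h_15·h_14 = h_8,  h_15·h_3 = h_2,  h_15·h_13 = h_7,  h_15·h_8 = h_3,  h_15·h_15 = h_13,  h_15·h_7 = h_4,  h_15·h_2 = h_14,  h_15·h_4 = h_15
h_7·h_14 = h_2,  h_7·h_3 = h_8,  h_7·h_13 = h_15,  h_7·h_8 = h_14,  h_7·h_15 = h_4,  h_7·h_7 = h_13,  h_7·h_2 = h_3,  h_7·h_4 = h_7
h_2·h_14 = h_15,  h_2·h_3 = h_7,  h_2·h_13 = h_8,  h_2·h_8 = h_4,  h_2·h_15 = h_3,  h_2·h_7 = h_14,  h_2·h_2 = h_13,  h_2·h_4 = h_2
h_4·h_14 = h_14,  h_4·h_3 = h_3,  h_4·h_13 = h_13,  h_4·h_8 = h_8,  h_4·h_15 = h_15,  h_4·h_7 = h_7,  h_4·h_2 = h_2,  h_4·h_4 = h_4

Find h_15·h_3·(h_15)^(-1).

h_14

The identity is h_4. In row h_15, the entry h_4 sits in column h_7, so h_15^(-1) = h_7.
h_15·h_3 = h_2
h_2·h_7 = h_14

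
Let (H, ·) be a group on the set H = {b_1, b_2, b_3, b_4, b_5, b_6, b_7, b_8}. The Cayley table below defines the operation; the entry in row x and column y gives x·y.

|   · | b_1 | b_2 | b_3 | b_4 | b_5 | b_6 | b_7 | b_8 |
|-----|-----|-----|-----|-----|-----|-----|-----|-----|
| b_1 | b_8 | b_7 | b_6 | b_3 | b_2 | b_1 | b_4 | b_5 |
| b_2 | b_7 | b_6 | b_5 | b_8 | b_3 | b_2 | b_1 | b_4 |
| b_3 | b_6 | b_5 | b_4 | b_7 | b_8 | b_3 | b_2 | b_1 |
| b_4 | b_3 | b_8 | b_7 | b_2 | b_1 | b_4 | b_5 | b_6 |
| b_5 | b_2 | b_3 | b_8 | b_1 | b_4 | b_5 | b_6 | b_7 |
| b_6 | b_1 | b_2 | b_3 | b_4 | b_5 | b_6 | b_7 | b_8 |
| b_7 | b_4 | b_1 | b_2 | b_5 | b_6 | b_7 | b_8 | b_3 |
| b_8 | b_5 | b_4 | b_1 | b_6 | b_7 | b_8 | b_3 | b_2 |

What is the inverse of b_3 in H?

b_1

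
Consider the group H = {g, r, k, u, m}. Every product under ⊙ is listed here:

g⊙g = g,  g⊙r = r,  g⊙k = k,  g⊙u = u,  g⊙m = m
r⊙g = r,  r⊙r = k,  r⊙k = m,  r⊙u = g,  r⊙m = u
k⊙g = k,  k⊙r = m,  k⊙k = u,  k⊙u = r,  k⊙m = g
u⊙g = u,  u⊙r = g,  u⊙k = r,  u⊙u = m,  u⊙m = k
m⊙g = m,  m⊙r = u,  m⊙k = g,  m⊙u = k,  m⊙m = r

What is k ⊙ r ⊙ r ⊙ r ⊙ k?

k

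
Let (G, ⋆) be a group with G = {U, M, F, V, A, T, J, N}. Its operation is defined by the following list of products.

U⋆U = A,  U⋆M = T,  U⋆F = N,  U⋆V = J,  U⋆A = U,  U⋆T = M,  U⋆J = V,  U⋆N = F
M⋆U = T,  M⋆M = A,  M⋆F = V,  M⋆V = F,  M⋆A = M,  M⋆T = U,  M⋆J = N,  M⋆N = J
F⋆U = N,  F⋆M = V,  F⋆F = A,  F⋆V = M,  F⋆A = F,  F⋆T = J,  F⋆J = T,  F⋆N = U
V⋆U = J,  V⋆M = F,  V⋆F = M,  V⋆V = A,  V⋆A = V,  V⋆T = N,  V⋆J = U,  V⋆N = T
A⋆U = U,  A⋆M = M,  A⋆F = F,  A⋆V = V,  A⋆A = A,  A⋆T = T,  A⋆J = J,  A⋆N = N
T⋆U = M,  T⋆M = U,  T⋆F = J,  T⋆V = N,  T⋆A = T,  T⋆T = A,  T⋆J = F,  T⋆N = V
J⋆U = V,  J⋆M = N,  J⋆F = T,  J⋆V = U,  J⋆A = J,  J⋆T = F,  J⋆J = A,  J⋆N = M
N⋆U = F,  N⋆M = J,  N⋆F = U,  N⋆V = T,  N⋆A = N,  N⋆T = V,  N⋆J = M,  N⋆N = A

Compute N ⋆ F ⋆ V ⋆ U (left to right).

V

N ⋆ F = U
U ⋆ V = J
J ⋆ U = V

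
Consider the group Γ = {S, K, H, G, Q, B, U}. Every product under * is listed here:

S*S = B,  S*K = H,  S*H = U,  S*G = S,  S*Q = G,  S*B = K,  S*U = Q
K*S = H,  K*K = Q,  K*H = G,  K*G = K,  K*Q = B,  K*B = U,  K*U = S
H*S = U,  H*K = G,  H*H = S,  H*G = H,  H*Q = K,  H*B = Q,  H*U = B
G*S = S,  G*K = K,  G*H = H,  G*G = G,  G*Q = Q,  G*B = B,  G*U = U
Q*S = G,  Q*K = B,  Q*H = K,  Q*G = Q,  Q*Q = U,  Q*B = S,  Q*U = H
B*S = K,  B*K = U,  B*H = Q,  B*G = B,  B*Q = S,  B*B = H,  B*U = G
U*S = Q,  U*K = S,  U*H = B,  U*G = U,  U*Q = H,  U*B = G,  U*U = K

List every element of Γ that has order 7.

Identity is G. Compute the order of each non-identity element by repeated multiplication:
  S: S → B → K → H → U → Q → G  (order 7)
  K: K → Q → B → U → S → H → G  (order 7)
  H: H → S → U → B → Q → K → G  (order 7)
  Q: Q → U → H → K → B → S → G  (order 7)
  B: B → H → Q → S → K → U → G  (order 7)
  U: U → K → S → Q → H → B → G  (order 7)
Elements of order 7: {B, H, K, Q, S, U}.

{B, H, K, Q, S, U}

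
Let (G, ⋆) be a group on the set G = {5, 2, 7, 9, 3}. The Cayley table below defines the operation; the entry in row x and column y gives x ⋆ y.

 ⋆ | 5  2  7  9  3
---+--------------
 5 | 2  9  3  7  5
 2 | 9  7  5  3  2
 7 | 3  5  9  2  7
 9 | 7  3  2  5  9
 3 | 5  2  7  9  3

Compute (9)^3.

7

9^1 = 9
9^2 = 9 ⋆ 9 = 5
9^3 = 5 ⋆ 9 = 7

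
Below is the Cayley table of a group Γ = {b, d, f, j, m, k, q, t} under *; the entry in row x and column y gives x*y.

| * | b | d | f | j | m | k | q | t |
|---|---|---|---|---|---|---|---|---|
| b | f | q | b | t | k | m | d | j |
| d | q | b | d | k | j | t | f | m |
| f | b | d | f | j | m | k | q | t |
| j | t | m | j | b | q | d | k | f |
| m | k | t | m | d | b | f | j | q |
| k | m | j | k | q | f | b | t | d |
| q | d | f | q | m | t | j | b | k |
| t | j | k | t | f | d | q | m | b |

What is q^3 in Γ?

d

q^1 = q
q^2 = q*q = b
q^3 = b*q = d
(Structurally, Γ here is isomorphic to the quaternion group Q_8.)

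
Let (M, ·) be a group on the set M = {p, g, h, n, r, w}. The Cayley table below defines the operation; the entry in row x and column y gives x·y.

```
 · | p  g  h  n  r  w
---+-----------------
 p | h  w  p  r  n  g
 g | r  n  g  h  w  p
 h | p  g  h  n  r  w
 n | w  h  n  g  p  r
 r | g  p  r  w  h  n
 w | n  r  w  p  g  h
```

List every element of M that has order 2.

Identity is h. Compute the order of each non-identity element by repeated multiplication:
  p: p → h  (order 2)
  g: g → n → h  (order 3)
  n: n → g → h  (order 3)
  r: r → h  (order 2)
  w: w → h  (order 2)
Elements of order 2: {p, r, w}.

{p, r, w}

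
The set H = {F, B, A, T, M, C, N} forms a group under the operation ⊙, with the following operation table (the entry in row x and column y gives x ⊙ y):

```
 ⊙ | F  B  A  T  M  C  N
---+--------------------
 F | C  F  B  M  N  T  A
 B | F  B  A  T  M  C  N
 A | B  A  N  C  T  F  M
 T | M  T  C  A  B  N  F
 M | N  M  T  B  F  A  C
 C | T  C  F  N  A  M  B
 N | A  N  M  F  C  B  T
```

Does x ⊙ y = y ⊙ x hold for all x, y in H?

Yes

Check whether the table is symmetric across its main diagonal.
Every entry (row x, col y) equals the entry (row y, col x), so H is abelian.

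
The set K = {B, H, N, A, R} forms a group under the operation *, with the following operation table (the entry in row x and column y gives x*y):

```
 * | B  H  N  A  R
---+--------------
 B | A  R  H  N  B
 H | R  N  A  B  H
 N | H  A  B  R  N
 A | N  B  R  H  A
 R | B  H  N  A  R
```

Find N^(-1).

First locate the identity: row R matches the header, so R is the identity.
Scan row N for R: N*A = R. Hence N^(-1) = A.

A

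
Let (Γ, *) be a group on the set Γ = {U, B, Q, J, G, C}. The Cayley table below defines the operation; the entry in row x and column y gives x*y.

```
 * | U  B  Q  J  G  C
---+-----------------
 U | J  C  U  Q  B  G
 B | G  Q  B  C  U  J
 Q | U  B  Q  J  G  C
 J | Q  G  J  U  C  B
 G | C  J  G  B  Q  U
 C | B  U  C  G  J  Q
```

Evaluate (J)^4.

J^1 = J
J^2 = J*J = U
J^3 = U*J = Q
J^4 = Q*J = J

J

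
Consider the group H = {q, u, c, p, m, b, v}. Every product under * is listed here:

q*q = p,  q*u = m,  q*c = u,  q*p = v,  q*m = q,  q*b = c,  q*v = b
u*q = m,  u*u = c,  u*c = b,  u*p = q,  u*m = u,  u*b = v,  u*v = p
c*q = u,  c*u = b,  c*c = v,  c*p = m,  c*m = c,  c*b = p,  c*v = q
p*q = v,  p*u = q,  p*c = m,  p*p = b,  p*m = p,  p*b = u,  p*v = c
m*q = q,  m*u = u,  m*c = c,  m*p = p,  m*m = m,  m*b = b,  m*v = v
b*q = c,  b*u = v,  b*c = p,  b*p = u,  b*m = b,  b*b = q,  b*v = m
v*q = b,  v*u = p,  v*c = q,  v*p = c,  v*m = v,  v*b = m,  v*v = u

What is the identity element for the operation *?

The identity e satisfies e*x = x for all x, so its row in the table reproduces the column headers.
Row m reads: q, u, c, p, m, b, v — exactly the header order. So m is the identity.
(Structurally, H here is isomorphic to the cyclic group Z_7.)

m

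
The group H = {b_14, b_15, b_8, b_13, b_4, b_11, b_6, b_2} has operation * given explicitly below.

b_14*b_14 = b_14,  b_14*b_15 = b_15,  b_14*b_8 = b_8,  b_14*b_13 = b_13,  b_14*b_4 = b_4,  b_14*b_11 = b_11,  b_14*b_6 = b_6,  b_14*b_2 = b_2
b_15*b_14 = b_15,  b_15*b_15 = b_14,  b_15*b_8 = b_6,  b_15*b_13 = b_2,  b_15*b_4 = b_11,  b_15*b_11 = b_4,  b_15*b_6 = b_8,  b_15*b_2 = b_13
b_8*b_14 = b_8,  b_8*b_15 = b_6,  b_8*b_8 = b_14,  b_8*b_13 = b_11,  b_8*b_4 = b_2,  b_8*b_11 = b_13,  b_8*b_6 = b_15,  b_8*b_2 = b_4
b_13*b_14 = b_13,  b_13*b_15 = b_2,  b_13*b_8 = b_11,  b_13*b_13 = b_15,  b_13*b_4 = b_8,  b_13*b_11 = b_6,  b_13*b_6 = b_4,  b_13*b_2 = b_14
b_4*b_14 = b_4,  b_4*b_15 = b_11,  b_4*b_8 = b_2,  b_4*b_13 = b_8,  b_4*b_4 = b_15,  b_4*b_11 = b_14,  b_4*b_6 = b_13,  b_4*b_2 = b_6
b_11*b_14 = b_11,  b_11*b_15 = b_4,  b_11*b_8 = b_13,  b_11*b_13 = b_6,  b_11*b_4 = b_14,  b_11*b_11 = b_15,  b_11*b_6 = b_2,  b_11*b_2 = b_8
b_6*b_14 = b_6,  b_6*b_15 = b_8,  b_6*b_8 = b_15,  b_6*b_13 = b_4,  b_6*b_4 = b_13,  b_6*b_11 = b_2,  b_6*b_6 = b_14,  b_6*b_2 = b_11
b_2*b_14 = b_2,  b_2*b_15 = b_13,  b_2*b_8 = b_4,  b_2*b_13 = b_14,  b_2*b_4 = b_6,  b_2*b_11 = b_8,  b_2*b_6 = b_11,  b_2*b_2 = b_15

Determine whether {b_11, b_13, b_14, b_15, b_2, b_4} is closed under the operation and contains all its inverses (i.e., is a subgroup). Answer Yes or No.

b_11*b_13 = b_6, which is not in {b_11, b_13, b_14, b_15, b_2, b_4}.
The subset is not closed under *, so it is not a subgroup.

No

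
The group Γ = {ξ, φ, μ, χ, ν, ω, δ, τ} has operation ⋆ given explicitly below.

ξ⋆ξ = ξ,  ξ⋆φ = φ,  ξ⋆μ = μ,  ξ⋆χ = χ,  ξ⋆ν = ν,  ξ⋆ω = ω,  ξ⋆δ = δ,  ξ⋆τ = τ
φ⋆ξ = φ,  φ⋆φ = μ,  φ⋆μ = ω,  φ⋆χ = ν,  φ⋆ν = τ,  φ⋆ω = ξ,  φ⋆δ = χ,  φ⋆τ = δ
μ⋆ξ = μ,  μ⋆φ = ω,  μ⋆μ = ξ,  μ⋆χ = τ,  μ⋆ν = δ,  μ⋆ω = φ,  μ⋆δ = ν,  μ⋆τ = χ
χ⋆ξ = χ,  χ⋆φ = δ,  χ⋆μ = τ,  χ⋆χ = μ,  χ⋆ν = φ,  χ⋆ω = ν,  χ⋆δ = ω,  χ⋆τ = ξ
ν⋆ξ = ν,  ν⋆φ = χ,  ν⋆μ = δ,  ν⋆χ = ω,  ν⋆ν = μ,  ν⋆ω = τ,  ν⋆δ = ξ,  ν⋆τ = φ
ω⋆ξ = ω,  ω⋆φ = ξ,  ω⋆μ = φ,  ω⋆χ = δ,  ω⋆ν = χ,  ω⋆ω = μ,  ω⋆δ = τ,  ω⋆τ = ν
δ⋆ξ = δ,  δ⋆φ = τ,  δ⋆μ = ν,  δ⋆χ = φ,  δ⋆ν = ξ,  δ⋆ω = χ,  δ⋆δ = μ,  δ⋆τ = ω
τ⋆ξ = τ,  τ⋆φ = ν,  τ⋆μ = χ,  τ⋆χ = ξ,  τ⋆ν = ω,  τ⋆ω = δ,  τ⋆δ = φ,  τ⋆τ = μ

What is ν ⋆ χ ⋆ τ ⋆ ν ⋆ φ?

ω

ν ⋆ χ = ω
ω ⋆ τ = ν
ν ⋆ ν = μ
μ ⋆ φ = ω
(Structurally, Γ here is isomorphic to the quaternion group Q_8.)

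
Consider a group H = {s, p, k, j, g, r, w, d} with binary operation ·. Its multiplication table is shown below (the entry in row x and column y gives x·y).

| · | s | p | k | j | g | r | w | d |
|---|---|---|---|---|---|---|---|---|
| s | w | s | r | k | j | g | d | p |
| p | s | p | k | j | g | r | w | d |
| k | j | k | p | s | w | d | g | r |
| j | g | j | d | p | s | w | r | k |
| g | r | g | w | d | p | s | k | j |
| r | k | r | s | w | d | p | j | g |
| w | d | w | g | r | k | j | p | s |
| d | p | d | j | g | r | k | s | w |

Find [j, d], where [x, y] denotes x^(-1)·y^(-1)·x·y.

Identity is p; from the table j^(-1) = j and d^(-1) = s.
j·s = g
g·j = d
d·d = w

w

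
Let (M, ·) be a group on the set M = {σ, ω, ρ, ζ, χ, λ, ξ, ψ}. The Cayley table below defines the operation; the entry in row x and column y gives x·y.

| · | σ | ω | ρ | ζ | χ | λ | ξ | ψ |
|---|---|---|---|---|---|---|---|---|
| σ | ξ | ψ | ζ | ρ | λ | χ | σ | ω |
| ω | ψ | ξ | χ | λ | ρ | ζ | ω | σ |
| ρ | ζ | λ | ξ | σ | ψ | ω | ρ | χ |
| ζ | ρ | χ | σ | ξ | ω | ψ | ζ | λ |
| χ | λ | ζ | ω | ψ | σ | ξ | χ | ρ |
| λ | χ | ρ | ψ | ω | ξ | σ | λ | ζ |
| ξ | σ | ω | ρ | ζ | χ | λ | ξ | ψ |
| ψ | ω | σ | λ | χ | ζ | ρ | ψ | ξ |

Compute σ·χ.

λ

Read row σ, column χ: σ·χ = λ.
(Structurally, M here is isomorphic to the dihedral group D_4.)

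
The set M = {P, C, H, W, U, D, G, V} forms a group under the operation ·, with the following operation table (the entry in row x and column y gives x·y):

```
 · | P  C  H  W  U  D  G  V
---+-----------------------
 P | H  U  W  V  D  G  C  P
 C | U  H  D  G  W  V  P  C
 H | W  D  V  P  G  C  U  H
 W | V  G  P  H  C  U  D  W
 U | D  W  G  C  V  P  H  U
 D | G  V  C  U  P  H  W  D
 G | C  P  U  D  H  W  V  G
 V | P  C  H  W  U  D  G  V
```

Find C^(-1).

First locate the identity: row V matches the header, so V is the identity.
Scan row C for V: C·D = V. Hence C^(-1) = D.

D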